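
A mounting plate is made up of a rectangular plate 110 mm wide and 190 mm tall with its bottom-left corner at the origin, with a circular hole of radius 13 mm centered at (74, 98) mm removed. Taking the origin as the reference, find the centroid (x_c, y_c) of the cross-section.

plate: A = 110 × 190 = 20900.00, centroid at (55.00, 95.00).
hole: A = −π·13² = -530.93, centroid at (74.00, 98.00).
ΣA = 20369.07 mm²
ΣAx_c = (20900.00)(55.00) + (-530.93)(74.00) = 1110211.24 mm³
ΣAy_c = (20900.00)(95.00) + (-530.93)(98.00) = 1933468.94 mm³
x_c = 1110211.24 / 20369.07 = 54.50 mm
y_c = 1933468.94 / 20369.07 = 94.92 mm

x_c = 54.50 mm, y_c = 94.92 mm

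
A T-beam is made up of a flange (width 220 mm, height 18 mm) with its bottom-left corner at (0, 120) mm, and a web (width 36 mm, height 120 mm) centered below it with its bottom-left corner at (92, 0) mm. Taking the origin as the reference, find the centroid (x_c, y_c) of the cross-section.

web: A = 36 × 120 = 4320.00, centroid at (110.00, 60.00).
flange: A = 220 × 18 = 3960.00, centroid at (110.00, 129.00).
ΣA = 8280.00 mm²
ΣAx_c = (4320.00)(110.00) + (3960.00)(110.00) = 910800.00 mm³
ΣAy_c = (4320.00)(60.00) + (3960.00)(129.00) = 770040.00 mm³
x_c = 910800.00 / 8280.00 = 110.00 mm
y_c = 770040.00 / 8280.00 = 93.00 mm

x_c = 110.00 mm, y_c = 93.00 mm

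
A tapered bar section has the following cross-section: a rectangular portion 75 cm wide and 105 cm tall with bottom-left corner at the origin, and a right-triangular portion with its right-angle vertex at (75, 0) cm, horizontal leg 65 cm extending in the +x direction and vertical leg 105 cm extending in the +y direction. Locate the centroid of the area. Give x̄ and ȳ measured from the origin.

rectangular portion: A = 75 × 105 = 7875.00, centroid at (37.50, 52.50).
triangular portion: A = ½·65·105 = 3412.50, centroid at (96.67, 35.00).
ΣA = 11287.50 cm², ΣAx̄ = 625187.50 cm³, ΣAȳ = 532875.00 cm³.
x̄ = 625187.50/11287.50 = 55.39 cm; ȳ = 532875.00/11287.50 = 47.21 cm.

x̄ = 55.39 cm, ȳ = 47.21 cm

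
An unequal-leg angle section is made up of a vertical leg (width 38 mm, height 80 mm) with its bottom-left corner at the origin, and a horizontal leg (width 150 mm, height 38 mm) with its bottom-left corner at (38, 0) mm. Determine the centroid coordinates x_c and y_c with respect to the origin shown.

Part | A | x̄ᵢ | ȳᵢ | A·x̄ᵢ | A·ȳᵢ
vertical leg | 3040.00 | 19.00 | 40.00 | 57760.00 | 121600.00
horizontal leg | 5700.00 | 113.00 | 19.00 | 644100.00 | 108300.00
Σ | 8740.00 |  |  | 701860.00 | 229900.00
x_c = 701860.00 / 8740.00 = 80.30 mm
y_c = 229900.00 / 8740.00 = 26.30 mm

x_c = 80.30 mm, y_c = 26.30 mm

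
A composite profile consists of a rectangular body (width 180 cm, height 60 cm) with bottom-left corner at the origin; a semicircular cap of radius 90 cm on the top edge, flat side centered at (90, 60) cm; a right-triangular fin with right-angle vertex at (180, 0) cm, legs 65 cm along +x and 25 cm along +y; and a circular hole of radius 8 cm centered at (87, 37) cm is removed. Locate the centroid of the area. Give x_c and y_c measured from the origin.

rectangular body: A = 180 × 60 = 10800.00, centroid at (90.00, 30.00).
semicircular top: A = ½π·90² = 12723.45, centroid at (90.00, 98.20).
triangular fin: A = ½·65·25 = 812.50, centroid at (201.67, 8.33).
hole: A = −π·8² = -201.06, centroid at (87.00, 37.00).
ΣA = 24134.89 cm², ΣAx_c = 2263472.30 cm³, ΣAy_c = 1572738.56 cm³.
x_c = 2263472.30/24134.89 = 93.78 cm; y_c = 1572738.56/24134.89 = 65.16 cm.

x_c = 93.78 cm, y_c = 65.16 cm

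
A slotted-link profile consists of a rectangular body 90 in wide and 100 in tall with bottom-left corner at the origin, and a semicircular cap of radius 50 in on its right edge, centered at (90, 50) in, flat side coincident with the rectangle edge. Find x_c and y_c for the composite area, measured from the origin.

x_c = 65.12 in, y_c = 50.00 in

rectangular body: A = 90 × 100 = 9000.00, centroid at (45.00, 50.00).
semicircular end: A = ½π·50² = 3926.99, centroid at (111.22, 50.00).
ΣA = 12926.99 in², ΣAx_c = 841762.51 in³, ΣAy_c = 646349.54 in³.
x_c = 841762.51/12926.99 = 65.12 in; y_c = 646349.54/12926.99 = 50.00 in.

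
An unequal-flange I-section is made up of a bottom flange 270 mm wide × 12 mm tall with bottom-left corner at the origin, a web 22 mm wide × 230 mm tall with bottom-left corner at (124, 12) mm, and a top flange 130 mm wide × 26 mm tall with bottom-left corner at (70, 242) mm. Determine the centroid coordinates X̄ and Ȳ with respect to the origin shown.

X̄ = 135.00 mm, Ȳ = 130.48 mm

bottom flange: A = 270 × 12 = 3240.00, centroid at (135.00, 6.00).
web: A = 22 × 230 = 5060.00, centroid at (135.00, 127.00).
top flange: A = 130 × 26 = 3380.00, centroid at (135.00, 255.00).
ΣA = 11680.00 mm², ΣAX̄ = 1576800.00 mm³, ΣAȲ = 1523960.00 mm³.
X̄ = 1576800.00/11680.00 = 135.00 mm; Ȳ = 1523960.00/11680.00 = 130.48 mm.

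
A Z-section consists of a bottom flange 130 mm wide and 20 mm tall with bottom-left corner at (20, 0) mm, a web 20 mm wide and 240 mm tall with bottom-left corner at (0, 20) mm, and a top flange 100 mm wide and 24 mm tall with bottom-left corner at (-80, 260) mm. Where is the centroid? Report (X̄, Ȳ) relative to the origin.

X̄ = 20.10 mm, Ȳ = 137.84 mm

Part | A | x̄ᵢ | ȳᵢ | A·x̄ᵢ | A·ȳᵢ
bottom flange | 2600.00 | 85.00 | 10.00 | 221000.00 | 26000.00
web | 4800.00 | 10.00 | 140.00 | 48000.00 | 672000.00
top flange | 2400.00 | -30.00 | 272.00 | -72000.00 | 652800.00
Σ | 9800.00 |  |  | 197000.00 | 1350800.00
X̄ = 197000.00 / 9800.00 = 20.10 mm
Ȳ = 1350800.00 / 9800.00 = 137.84 mm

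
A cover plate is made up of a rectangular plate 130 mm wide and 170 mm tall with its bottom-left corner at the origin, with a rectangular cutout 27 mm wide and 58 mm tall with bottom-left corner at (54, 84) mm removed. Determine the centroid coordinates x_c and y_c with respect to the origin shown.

plate: A = 130 × 170 = 22100.00, centroid at (65.00, 85.00).
hole: A = −(27 × 58) = -1566.00, centroid at (67.50, 113.00).
ΣA = 20534.00 mm², ΣAx_c = 1330795.00 mm³, ΣAy_c = 1701542.00 mm³.
x_c = 1330795.00/20534.00 = 64.81 mm; y_c = 1701542.00/20534.00 = 82.86 mm.

x_c = 64.81 mm, y_c = 82.86 mm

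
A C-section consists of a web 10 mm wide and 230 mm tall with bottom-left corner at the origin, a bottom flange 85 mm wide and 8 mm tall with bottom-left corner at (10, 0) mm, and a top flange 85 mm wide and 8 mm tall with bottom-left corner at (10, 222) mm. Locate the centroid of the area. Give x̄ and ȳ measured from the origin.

web: A = 10 × 230 = 2300.00, centroid at (5.00, 115.00).
bottom flange: A = 85 × 8 = 680.00, centroid at (52.50, 4.00).
top flange: A = 85 × 8 = 680.00, centroid at (52.50, 226.00).
ΣA = 3660.00 mm²
ΣAx̄ = (2300.00)(5.00) + (680.00)(52.50) + (680.00)(52.50) = 82900.00 mm³
ΣAȳ = (2300.00)(115.00) + (680.00)(4.00) + (680.00)(226.00) = 420900.00 mm³
x̄ = 82900.00 / 3660.00 = 22.65 mm
ȳ = 420900.00 / 3660.00 = 115.00 mm

x̄ = 22.65 mm, ȳ = 115.00 mm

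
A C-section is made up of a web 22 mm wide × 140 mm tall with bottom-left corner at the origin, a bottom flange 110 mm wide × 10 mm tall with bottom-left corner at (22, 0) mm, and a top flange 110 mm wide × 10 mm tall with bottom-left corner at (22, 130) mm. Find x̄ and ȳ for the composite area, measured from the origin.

Part | A | x̄ᵢ | ȳᵢ | A·x̄ᵢ | A·ȳᵢ
web | 3080.00 | 11.00 | 70.00 | 33880.00 | 215600.00
bottom flange | 1100.00 | 77.00 | 5.00 | 84700.00 | 5500.00
top flange | 1100.00 | 77.00 | 135.00 | 84700.00 | 148500.00
Σ | 5280.00 |  |  | 203280.00 | 369600.00
x̄ = 203280.00 / 5280.00 = 38.50 mm
ȳ = 369600.00 / 5280.00 = 70.00 mm

x̄ = 38.50 mm, ȳ = 70.00 mm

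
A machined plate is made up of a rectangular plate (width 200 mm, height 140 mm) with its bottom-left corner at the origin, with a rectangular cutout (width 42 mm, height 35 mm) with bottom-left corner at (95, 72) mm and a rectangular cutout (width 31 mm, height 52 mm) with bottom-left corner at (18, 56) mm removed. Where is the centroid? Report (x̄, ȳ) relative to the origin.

x̄ = 103.36 mm, ȳ = 68.07 mm

Part | A | x̄ᵢ | ȳᵢ | A·x̄ᵢ | A·ȳᵢ
plate | 28000.00 | 100.00 | 70.00 | 2800000.00 | 1960000.00
hole 1 | -1470.00 | 116.00 | 89.50 | -170520.00 | -131565.00
hole 2 | -1612.00 | 33.50 | 82.00 | -54002.00 | -132184.00
Σ | 24918.00 |  |  | 2575478.00 | 1696251.00
x̄ = 2575478.00 / 24918.00 = 103.36 mm
ȳ = 1696251.00 / 24918.00 = 68.07 mm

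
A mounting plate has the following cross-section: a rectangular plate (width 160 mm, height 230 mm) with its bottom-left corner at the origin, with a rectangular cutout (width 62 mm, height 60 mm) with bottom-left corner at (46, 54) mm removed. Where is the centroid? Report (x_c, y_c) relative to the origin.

Part | A | x̄ᵢ | ȳᵢ | A·x̄ᵢ | A·ȳᵢ
plate | 36800.00 | 80.00 | 115.00 | 2944000.00 | 4232000.00
hole | -3720.00 | 77.00 | 84.00 | -286440.00 | -312480.00
Σ | 33080.00 |  |  | 2657560.00 | 3919520.00
x_c = 2657560.00 / 33080.00 = 80.34 mm
y_c = 3919520.00 / 33080.00 = 118.49 mm

x_c = 80.34 mm, y_c = 118.49 mm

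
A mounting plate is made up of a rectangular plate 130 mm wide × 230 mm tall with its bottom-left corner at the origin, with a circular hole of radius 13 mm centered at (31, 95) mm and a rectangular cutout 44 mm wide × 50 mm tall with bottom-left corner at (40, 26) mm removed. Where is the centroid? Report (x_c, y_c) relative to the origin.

Part | A | x̄ᵢ | ȳᵢ | A·x̄ᵢ | A·ȳᵢ
plate | 29900.00 | 65.00 | 115.00 | 1943500.00 | 3438500.00
hole 1 | -530.93 | 31.00 | 95.00 | -16458.80 | -50438.27
hole 2 | -2200.00 | 62.00 | 51.00 | -136400.00 | -112200.00
Σ | 27169.07 |  |  | 1790641.20 | 3275861.73
x_c = 1790641.20 / 27169.07 = 65.91 mm
y_c = 3275861.73 / 27169.07 = 120.57 mm

x_c = 65.91 mm, y_c = 120.57 mm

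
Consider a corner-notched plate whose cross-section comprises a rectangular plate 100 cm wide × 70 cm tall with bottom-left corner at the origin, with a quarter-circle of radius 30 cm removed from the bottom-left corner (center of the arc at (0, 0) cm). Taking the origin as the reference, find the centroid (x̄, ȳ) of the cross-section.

x̄ = 54.19 cm, ȳ = 37.50 cm

plate: A = 100 × 70 = 7000.00, centroid at (50.00, 35.00).
removed quarter-circle: A = −¼π·30² = -706.86, centroid at (12.73, 12.73).
ΣA = 6293.14 cm²
ΣAx̄ = (7000.00)(50.00) + (-706.86)(12.73) = 341000.00 cm³
ΣAȳ = (7000.00)(35.00) + (-706.86)(12.73) = 236000.00 cm³
x̄ = 341000.00 / 6293.14 = 54.19 cm
ȳ = 236000.00 / 6293.14 = 37.50 cm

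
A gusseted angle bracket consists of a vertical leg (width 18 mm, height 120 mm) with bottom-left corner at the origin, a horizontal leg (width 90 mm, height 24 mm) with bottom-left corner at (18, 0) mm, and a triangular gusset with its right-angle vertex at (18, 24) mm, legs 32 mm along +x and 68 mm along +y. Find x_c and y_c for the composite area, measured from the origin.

vertical leg: A = 18 × 120 = 2160.00, centroid at (9.00, 60.00).
horizontal leg: A = 90 × 24 = 2160.00, centroid at (63.00, 12.00).
gusset: A = ½·32·68 = 1088.00, centroid at (28.67, 46.67).
ΣA = 5408.00 mm²
ΣAx_c = (2160.00)(9.00) + (2160.00)(63.00) + (1088.00)(28.67) = 186709.33 mm³
ΣAy_c = (2160.00)(60.00) + (2160.00)(12.00) + (1088.00)(46.67) = 206293.33 mm³
x_c = 186709.33 / 5408.00 = 34.52 mm
y_c = 206293.33 / 5408.00 = 38.15 mm

x_c = 34.52 mm, y_c = 38.15 mm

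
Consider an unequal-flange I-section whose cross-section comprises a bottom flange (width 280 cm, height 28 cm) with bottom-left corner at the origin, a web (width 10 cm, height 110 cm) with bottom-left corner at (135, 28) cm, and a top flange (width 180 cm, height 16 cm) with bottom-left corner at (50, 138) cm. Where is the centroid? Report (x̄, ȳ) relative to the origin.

bottom flange: A = 280 × 28 = 7840.00, centroid at (140.00, 14.00).
web: A = 10 × 110 = 1100.00, centroid at (140.00, 83.00).
top flange: A = 180 × 16 = 2880.00, centroid at (140.00, 146.00).
ΣA = 11820.00 cm², ΣAx̄ = 1654800.00 cm³, ΣAȳ = 621540.00 cm³.
x̄ = 1654800.00/11820.00 = 140.00 cm; ȳ = 621540.00/11820.00 = 52.58 cm.

x̄ = 140.00 cm, ȳ = 52.58 cm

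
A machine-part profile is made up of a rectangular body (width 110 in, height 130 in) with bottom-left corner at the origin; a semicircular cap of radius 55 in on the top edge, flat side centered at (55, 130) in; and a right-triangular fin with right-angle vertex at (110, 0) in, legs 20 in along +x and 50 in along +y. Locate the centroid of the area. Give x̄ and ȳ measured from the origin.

rectangular body: A = 110 × 130 = 14300.00, centroid at (55.00, 65.00).
semicircular top: A = ½π·55² = 4751.66, centroid at (55.00, 153.34).
triangular fin: A = ½·20·50 = 500.00, centroid at (116.67, 16.67).
ΣA = 19551.66 in², ΣAx̄ = 1106174.57 in³, ΣAȳ = 1666465.66 in³.
x̄ = 1106174.57/19551.66 = 56.58 in; ȳ = 1666465.66/19551.66 = 85.23 in.

x̄ = 56.58 in, ȳ = 85.23 in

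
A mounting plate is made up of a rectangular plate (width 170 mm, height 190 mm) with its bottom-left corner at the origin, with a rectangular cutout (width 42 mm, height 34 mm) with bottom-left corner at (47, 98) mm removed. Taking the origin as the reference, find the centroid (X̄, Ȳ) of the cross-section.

X̄ = 85.79 mm, Ȳ = 94.07 mm

Part | A | x̄ᵢ | ȳᵢ | A·x̄ᵢ | A·ȳᵢ
plate | 32300.00 | 85.00 | 95.00 | 2745500.00 | 3068500.00
hole | -1428.00 | 68.00 | 115.00 | -97104.00 | -164220.00
Σ | 30872.00 |  |  | 2648396.00 | 2904280.00
X̄ = 2648396.00 / 30872.00 = 85.79 mm
Ȳ = 2904280.00 / 30872.00 = 94.07 mm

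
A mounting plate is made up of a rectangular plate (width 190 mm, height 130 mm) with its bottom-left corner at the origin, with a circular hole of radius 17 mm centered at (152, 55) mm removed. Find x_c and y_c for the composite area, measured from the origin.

plate: A = 190 × 130 = 24700.00, centroid at (95.00, 65.00).
hole: A = −π·17² = -907.92, centroid at (152.00, 55.00).
ΣA = 23792.08 mm², ΣAx_c = 2208496.12 mm³, ΣAy_c = 1555564.38 mm³.
x_c = 2208496.12/23792.08 = 92.82 mm; y_c = 1555564.38/23792.08 = 65.38 mm.

x_c = 92.82 mm, y_c = 65.38 mm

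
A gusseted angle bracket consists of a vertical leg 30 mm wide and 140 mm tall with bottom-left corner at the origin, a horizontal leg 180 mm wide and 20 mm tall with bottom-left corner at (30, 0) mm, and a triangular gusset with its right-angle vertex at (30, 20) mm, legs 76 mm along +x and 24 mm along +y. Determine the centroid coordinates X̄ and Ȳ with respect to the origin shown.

Part | A | x̄ᵢ | ȳᵢ | A·x̄ᵢ | A·ȳᵢ
vertical leg | 4200.00 | 15.00 | 70.00 | 63000.00 | 294000.00
horizontal leg | 3600.00 | 120.00 | 10.00 | 432000.00 | 36000.00
gusset | 912.00 | 55.33 | 28.00 | 50464.00 | 25536.00
Σ | 8712.00 |  |  | 545464.00 | 355536.00
X̄ = 545464.00 / 8712.00 = 62.61 mm
Ȳ = 355536.00 / 8712.00 = 40.81 mm

X̄ = 62.61 mm, Ȳ = 40.81 mm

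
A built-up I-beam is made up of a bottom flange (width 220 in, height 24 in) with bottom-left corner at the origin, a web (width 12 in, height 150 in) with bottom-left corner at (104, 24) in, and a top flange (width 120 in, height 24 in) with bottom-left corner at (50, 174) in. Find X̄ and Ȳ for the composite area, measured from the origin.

X̄ = 110.00 in, Ȳ = 78.04 in

bottom flange: A = 220 × 24 = 5280.00, centroid at (110.00, 12.00).
web: A = 12 × 150 = 1800.00, centroid at (110.00, 99.00).
top flange: A = 120 × 24 = 2880.00, centroid at (110.00, 186.00).
ΣA = 9960.00 in²
ΣAX̄ = (5280.00)(110.00) + (1800.00)(110.00) + (2880.00)(110.00) = 1095600.00 in³
ΣAȲ = (5280.00)(12.00) + (1800.00)(99.00) + (2880.00)(186.00) = 777240.00 in³
X̄ = 1095600.00 / 9960.00 = 110.00 in
Ȳ = 777240.00 / 9960.00 = 78.04 in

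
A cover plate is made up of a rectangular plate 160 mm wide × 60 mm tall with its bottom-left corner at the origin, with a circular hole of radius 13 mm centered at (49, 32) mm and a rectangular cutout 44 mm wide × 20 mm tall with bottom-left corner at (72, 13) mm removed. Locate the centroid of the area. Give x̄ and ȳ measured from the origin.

x̄ = 80.51 mm, ȳ = 30.62 mm

plate: A = 160 × 60 = 9600.00, centroid at (80.00, 30.00).
hole 1: A = −π·13² = -530.93, centroid at (49.00, 32.00).
hole 2: A = −(44 × 20) = -880.00, centroid at (94.00, 23.00).
ΣA = 8189.07 mm², ΣAx̄ = 659264.47 mm³, ΣAȳ = 250770.27 mm³.
x̄ = 659264.47/8189.07 = 80.51 mm; ȳ = 250770.27/8189.07 = 30.62 mm.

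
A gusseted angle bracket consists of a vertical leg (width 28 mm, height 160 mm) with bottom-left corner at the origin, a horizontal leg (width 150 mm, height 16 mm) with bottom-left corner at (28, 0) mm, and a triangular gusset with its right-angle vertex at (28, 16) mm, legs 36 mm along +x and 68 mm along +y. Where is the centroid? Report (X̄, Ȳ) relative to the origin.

Part | A | x̄ᵢ | ȳᵢ | A·x̄ᵢ | A·ȳᵢ
vertical leg | 4480.00 | 14.00 | 80.00 | 62720.00 | 358400.00
horizontal leg | 2400.00 | 103.00 | 8.00 | 247200.00 | 19200.00
gusset | 1224.00 | 40.00 | 38.67 | 48960.00 | 47328.00
Σ | 8104.00 |  |  | 358880.00 | 424928.00
X̄ = 358880.00 / 8104.00 = 44.28 mm
Ȳ = 424928.00 / 8104.00 = 52.43 mm

X̄ = 44.28 mm, Ȳ = 52.43 mm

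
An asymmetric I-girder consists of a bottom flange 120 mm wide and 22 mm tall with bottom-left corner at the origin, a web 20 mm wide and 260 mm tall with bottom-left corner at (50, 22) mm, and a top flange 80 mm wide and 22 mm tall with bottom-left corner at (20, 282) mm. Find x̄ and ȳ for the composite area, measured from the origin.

x̄ = 60.00 mm, ȳ = 139.07 mm

bottom flange: A = 120 × 22 = 2640.00, centroid at (60.00, 11.00).
web: A = 20 × 260 = 5200.00, centroid at (60.00, 152.00).
top flange: A = 80 × 22 = 1760.00, centroid at (60.00, 293.00).
ΣA = 9600.00 mm²
ΣAx̄ = (2640.00)(60.00) + (5200.00)(60.00) + (1760.00)(60.00) = 576000.00 mm³
ΣAȳ = (2640.00)(11.00) + (5200.00)(152.00) + (1760.00)(293.00) = 1335120.00 mm³
x̄ = 576000.00 / 9600.00 = 60.00 mm
ȳ = 1335120.00 / 9600.00 = 139.07 mm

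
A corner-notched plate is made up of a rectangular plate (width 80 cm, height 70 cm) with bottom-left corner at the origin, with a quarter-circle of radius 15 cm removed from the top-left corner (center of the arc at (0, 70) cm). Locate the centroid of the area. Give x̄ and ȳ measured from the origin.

x̄ = 41.10 cm, ȳ = 34.07 cm

plate: A = 80 × 70 = 5600.00, centroid at (40.00, 35.00).
removed quarter-circle: A = −¼π·15² = -176.71, centroid at (6.37, 63.63).
ΣA = 5423.29 cm², ΣAx̄ = 222875.00 cm³, ΣAȳ = 184754.98 cm³.
x̄ = 222875.00/5423.29 = 41.10 cm; ȳ = 184754.98/5423.29 = 34.07 cm.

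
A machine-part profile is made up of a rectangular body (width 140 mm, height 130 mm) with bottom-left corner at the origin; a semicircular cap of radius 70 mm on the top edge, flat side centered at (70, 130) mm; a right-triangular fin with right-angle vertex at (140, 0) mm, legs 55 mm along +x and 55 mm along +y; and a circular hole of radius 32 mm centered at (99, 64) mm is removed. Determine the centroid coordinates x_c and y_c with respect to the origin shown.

Part | A | x̄ᵢ | ȳᵢ | A·x̄ᵢ | A·ȳᵢ
rectangular body | 18200.00 | 70.00 | 65.00 | 1274000.00 | 1183000.00
semicircular top | 7696.90 | 70.00 | 159.71 | 538783.14 | 1229263.93
triangular fin | 1512.50 | 158.33 | 18.33 | 239479.17 | 27729.17
hole | -3216.99 | 99.00 | 64.00 | -318482.10 | -205887.42
Σ | 24192.41 |  |  | 1733780.21 | 2234105.68
x_c = 1733780.21 / 24192.41 = 71.67 mm
y_c = 2234105.68 / 24192.41 = 92.35 mm

x_c = 71.67 mm, y_c = 92.35 mm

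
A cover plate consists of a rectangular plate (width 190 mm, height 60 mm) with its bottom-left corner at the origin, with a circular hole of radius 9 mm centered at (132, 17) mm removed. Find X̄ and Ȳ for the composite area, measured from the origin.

Part | A | x̄ᵢ | ȳᵢ | A·x̄ᵢ | A·ȳᵢ
plate | 11400.00 | 95.00 | 30.00 | 1083000.00 | 342000.00
hole | -254.47 | 132.00 | 17.00 | -33589.91 | -4325.97
Σ | 11145.53 |  |  | 1049410.09 | 337674.03
X̄ = 1049410.09 / 11145.53 = 94.16 mm
Ȳ = 337674.03 / 11145.53 = 30.30 mm

X̄ = 94.16 mm, Ȳ = 30.30 mm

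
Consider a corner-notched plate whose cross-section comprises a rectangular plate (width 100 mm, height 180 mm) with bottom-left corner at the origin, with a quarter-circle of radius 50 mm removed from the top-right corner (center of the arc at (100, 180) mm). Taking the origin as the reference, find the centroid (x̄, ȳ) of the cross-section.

plate: A = 100 × 180 = 18000.00, centroid at (50.00, 90.00).
removed quarter-circle: A = −¼π·50² = -1963.50, centroid at (78.78, 158.78).
ΣA = 16036.50 mm², ΣAx̄ = 745317.13 mm³, ΣAȳ = 1308237.49 mm³.
x̄ = 745317.13/16036.50 = 46.48 mm; ȳ = 1308237.49/16036.50 = 81.58 mm.

x̄ = 46.48 mm, ȳ = 81.58 mm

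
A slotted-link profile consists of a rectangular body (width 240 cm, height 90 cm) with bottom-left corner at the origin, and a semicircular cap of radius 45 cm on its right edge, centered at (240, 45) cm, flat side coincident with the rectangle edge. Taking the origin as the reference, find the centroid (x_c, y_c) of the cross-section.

rectangular body: A = 240 × 90 = 21600.00, centroid at (120.00, 45.00).
semicircular end: A = ½π·45² = 3180.86, centroid at (259.10, 45.00).
ΣA = 24780.86 cm²
ΣAx_c = (21600.00)(120.00) + (3180.86)(259.10) = 3416157.01 cm³
ΣAy_c = (21600.00)(45.00) + (3180.86)(45.00) = 1115138.82 cm³
x_c = 3416157.01 / 24780.86 = 137.85 cm
y_c = 1115138.82 / 24780.86 = 45.00 cm

x_c = 137.85 cm, y_c = 45.00 cm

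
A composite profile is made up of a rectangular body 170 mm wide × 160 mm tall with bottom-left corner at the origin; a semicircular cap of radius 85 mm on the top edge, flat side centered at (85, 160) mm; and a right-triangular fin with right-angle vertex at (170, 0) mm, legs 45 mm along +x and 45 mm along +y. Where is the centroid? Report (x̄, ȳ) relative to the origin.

x̄ = 87.56 mm, ȳ = 111.63 mm

rectangular body: A = 170 × 160 = 27200.00, centroid at (85.00, 80.00).
semicircular top: A = ½π·85² = 11349.00, centroid at (85.00, 196.08).
triangular fin: A = ½·45·45 = 1012.50, centroid at (185.00, 15.00).
ΣA = 39561.50 mm², ΣAx̄ = 3463977.79 mm³, ΣAȳ = 4416444.72 mm³.
x̄ = 3463977.79/39561.50 = 87.56 mm; ȳ = 4416444.72/39561.50 = 111.63 mm.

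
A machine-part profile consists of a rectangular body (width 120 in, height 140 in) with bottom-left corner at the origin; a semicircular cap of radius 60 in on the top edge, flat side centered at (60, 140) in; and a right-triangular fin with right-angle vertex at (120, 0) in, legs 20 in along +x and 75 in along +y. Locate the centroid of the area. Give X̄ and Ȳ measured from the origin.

Part | A | x̄ᵢ | ȳᵢ | A·x̄ᵢ | A·ȳᵢ
rectangular body | 16800.00 | 60.00 | 70.00 | 1008000.00 | 1176000.00
semicircular top | 5654.87 | 60.00 | 165.46 | 339292.01 | 935681.35
triangular fin | 750.00 | 126.67 | 25.00 | 95000.00 | 18750.00
Σ | 23204.87 |  |  | 1442292.01 | 2130431.35
X̄ = 1442292.01 / 23204.87 = 62.15 in
Ȳ = 2130431.35 / 23204.87 = 91.81 in

X̄ = 62.15 in, Ȳ = 91.81 in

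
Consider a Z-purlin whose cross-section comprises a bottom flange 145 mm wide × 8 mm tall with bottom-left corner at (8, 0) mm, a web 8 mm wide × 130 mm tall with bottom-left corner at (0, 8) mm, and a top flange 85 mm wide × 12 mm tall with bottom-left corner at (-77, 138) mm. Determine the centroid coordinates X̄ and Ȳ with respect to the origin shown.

X̄ = 19.36 mm, Ȳ = 70.63 mm

Part | A | x̄ᵢ | ȳᵢ | A·x̄ᵢ | A·ȳᵢ
bottom flange | 1160.00 | 80.50 | 4.00 | 93380.00 | 4640.00
web | 1040.00 | 4.00 | 73.00 | 4160.00 | 75920.00
top flange | 1020.00 | -34.50 | 144.00 | -35190.00 | 146880.00
Σ | 3220.00 |  |  | 62350.00 | 227440.00
X̄ = 62350.00 / 3220.00 = 19.36 mm
Ȳ = 227440.00 / 3220.00 = 70.63 mm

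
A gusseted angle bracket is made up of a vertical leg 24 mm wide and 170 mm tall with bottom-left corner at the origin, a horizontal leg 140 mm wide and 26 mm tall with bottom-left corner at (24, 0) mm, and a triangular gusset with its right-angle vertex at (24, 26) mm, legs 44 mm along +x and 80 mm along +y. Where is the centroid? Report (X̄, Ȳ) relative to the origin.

vertical leg: A = 24 × 170 = 4080.00, centroid at (12.00, 85.00).
horizontal leg: A = 140 × 26 = 3640.00, centroid at (94.00, 13.00).
gusset: A = ½·44·80 = 1760.00, centroid at (38.67, 52.67).
ΣA = 9480.00 mm², ΣAX̄ = 459173.33 mm³, ΣAȲ = 486813.33 mm³.
X̄ = 459173.33/9480.00 = 48.44 mm; Ȳ = 486813.33/9480.00 = 51.35 mm.

X̄ = 48.44 mm, Ȳ = 51.35 mm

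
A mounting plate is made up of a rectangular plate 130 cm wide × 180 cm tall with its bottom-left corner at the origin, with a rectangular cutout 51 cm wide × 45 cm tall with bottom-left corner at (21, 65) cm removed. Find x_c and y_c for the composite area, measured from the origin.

x_c = 67.01 cm, y_c = 90.27 cm

plate: A = 130 × 180 = 23400.00, centroid at (65.00, 90.00).
hole: A = −(51 × 45) = -2295.00, centroid at (46.50, 87.50).
ΣA = 21105.00 cm²
ΣAx_c = (23400.00)(65.00) + (-2295.00)(46.50) = 1414282.50 cm³
ΣAy_c = (23400.00)(90.00) + (-2295.00)(87.50) = 1905187.50 cm³
x_c = 1414282.50 / 21105.00 = 67.01 cm
y_c = 1905187.50 / 21105.00 = 90.27 cm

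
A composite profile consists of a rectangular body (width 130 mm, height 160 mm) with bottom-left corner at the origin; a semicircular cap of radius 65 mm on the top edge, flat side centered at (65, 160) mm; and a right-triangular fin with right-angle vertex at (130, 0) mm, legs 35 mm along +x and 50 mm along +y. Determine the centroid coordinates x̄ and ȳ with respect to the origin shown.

x̄ = 67.37 mm, ȳ = 103.26 mm

rectangular body: A = 130 × 160 = 20800.00, centroid at (65.00, 80.00).
semicircular top: A = ½π·65² = 6636.61, centroid at (65.00, 187.59).
triangular fin: A = ½·35·50 = 875.00, centroid at (141.67, 16.67).
ΣA = 28311.61 mm²
ΣAx̄ = (20800.00)(65.00) + (6636.61)(65.00) + (875.00)(141.67) = 1907338.27 mm³
ΣAȳ = (20800.00)(80.00) + (6636.61)(187.59) + (875.00)(16.67) = 2923524.98 mm³
x̄ = 1907338.27 / 28311.61 = 67.37 mm
ȳ = 2923524.98 / 28311.61 = 103.26 mm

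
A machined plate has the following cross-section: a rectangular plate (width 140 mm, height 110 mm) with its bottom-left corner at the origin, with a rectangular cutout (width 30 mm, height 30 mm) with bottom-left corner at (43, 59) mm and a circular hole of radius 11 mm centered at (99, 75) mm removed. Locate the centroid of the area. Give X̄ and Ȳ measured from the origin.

X̄ = 69.98 mm, Ȳ = 53.25 mm

plate: A = 140 × 110 = 15400.00, centroid at (70.00, 55.00).
hole 1: A = −(30 × 30) = -900.00, centroid at (58.00, 74.00).
hole 2: A = −π·11² = -380.13, centroid at (99.00, 75.00).
ΣA = 14119.87 mm²
ΣAX̄ = (15400.00)(70.00) + (-900.00)(58.00) + (-380.13)(99.00) = 988166.86 mm³
ΣAȲ = (15400.00)(55.00) + (-900.00)(74.00) + (-380.13)(75.00) = 751890.05 mm³
X̄ = 988166.86 / 14119.87 = 69.98 mm
Ȳ = 751890.05 / 14119.87 = 53.25 mm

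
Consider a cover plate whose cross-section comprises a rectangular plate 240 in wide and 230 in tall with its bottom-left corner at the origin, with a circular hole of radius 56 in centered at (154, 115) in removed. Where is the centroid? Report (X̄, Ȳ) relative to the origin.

Part | A | x̄ᵢ | ȳᵢ | A·x̄ᵢ | A·ȳᵢ
plate | 55200.00 | 120.00 | 115.00 | 6624000.00 | 6348000.00
hole | -9852.03 | 154.00 | 115.00 | -1517213.32 | -1132983.97
Σ | 45347.97 |  |  | 5106786.68 | 5215016.03
X̄ = 5106786.68 / 45347.97 = 112.61 in
Ȳ = 5215016.03 / 45347.97 = 115.00 in

X̄ = 112.61 in, Ȳ = 115.00 in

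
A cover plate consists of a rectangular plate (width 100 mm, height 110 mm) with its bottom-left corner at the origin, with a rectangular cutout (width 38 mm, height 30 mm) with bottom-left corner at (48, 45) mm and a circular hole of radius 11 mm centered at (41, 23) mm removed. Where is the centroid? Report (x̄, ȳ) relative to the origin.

x̄ = 48.32 mm, ȳ = 55.68 mm

Part | A | x̄ᵢ | ȳᵢ | A·x̄ᵢ | A·ȳᵢ
plate | 11000.00 | 50.00 | 55.00 | 550000.00 | 605000.00
hole 1 | -1140.00 | 67.00 | 60.00 | -76380.00 | -68400.00
hole 2 | -380.13 | 41.00 | 23.00 | -15585.44 | -8743.05
Σ | 9479.87 |  |  | 458034.56 | 527856.95
x̄ = 458034.56 / 9479.87 = 48.32 mm
ȳ = 527856.95 / 9479.87 = 55.68 mm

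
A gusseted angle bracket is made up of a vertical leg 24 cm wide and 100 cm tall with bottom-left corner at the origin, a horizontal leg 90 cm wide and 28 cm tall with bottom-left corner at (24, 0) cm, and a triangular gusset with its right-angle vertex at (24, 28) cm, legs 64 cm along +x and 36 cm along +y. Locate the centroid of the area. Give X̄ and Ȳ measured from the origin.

X̄ = 41.98 cm, Ȳ = 33.16 cm

Part | A | x̄ᵢ | ȳᵢ | A·x̄ᵢ | A·ȳᵢ
vertical leg | 2400.00 | 12.00 | 50.00 | 28800.00 | 120000.00
horizontal leg | 2520.00 | 69.00 | 14.00 | 173880.00 | 35280.00
gusset | 1152.00 | 45.33 | 40.00 | 52224.00 | 46080.00
Σ | 6072.00 |  |  | 254904.00 | 201360.00
X̄ = 254904.00 / 6072.00 = 41.98 cm
Ȳ = 201360.00 / 6072.00 = 33.16 cm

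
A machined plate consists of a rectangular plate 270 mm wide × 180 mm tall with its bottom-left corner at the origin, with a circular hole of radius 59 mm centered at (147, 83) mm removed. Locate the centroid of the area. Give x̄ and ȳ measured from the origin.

Part | A | x̄ᵢ | ȳᵢ | A·x̄ᵢ | A·ȳᵢ
plate | 48600.00 | 135.00 | 90.00 | 6561000.00 | 4374000.00
hole | -10935.88 | 147.00 | 83.00 | -1607574.95 | -907678.37
Σ | 37664.12 |  |  | 4953425.05 | 3466321.63
x̄ = 4953425.05 / 37664.12 = 131.52 mm
ȳ = 3466321.63 / 37664.12 = 92.03 mm

x̄ = 131.52 mm, ȳ = 92.03 mm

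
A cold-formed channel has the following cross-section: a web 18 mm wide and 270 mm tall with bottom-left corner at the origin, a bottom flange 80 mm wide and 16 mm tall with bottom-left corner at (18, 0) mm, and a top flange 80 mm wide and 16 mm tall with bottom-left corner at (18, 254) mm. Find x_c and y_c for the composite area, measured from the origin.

web: A = 18 × 270 = 4860.00, centroid at (9.00, 135.00).
bottom flange: A = 80 × 16 = 1280.00, centroid at (58.00, 8.00).
top flange: A = 80 × 16 = 1280.00, centroid at (58.00, 262.00).
ΣA = 7420.00 mm², ΣAx_c = 192220.00 mm³, ΣAy_c = 1001700.00 mm³.
x_c = 192220.00/7420.00 = 25.91 mm; y_c = 1001700.00/7420.00 = 135.00 mm.

x_c = 25.91 mm, y_c = 135.00 mm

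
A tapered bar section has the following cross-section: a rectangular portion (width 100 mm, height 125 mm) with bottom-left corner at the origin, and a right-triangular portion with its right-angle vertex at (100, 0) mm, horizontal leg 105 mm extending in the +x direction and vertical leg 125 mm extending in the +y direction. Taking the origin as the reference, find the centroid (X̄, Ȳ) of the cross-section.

X̄ = 79.26 mm, Ȳ = 55.33 mm

rectangular portion: A = 100 × 125 = 12500.00, centroid at (50.00, 62.50).
triangular portion: A = ½·105·125 = 6562.50, centroid at (135.00, 41.67).
ΣA = 19062.50 mm², ΣAX̄ = 1510937.50 mm³, ΣAȲ = 1054687.50 mm³.
X̄ = 1510937.50/19062.50 = 79.26 mm; Ȳ = 1054687.50/19062.50 = 55.33 mm.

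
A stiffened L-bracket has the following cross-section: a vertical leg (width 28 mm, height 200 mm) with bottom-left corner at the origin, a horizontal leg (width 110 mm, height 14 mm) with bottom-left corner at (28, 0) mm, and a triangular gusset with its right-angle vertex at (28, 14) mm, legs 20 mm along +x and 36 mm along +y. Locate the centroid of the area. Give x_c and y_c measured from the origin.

x_c = 29.16 mm, y_c = 77.35 mm

Part | A | x̄ᵢ | ȳᵢ | A·x̄ᵢ | A·ȳᵢ
vertical leg | 5600.00 | 14.00 | 100.00 | 78400.00 | 560000.00
horizontal leg | 1540.00 | 83.00 | 7.00 | 127820.00 | 10780.00
gusset | 360.00 | 34.67 | 26.00 | 12480.00 | 9360.00
Σ | 7500.00 |  |  | 218700.00 | 580140.00
x_c = 218700.00 / 7500.00 = 29.16 mm
y_c = 580140.00 / 7500.00 = 77.35 mm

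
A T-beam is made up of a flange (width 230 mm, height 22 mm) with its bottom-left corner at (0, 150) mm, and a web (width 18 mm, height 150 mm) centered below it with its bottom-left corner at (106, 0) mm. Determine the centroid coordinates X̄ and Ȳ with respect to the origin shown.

X̄ = 115.00 mm, Ȳ = 131.08 mm

Part | A | x̄ᵢ | ȳᵢ | A·x̄ᵢ | A·ȳᵢ
web | 2700.00 | 115.00 | 75.00 | 310500.00 | 202500.00
flange | 5060.00 | 115.00 | 161.00 | 581900.00 | 814660.00
Σ | 7760.00 |  |  | 892400.00 | 1017160.00
X̄ = 892400.00 / 7760.00 = 115.00 mm
Ȳ = 1017160.00 / 7760.00 = 131.08 mm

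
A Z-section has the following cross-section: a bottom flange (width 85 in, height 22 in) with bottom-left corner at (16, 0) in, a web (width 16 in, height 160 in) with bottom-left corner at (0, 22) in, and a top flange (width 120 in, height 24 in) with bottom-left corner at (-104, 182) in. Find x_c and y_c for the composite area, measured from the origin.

x_c = 0.43 in, y_c = 114.97 in

Part | A | x̄ᵢ | ȳᵢ | A·x̄ᵢ | A·ȳᵢ
bottom flange | 1870.00 | 58.50 | 11.00 | 109395.00 | 20570.00
web | 2560.00 | 8.00 | 102.00 | 20480.00 | 261120.00
top flange | 2880.00 | -44.00 | 194.00 | -126720.00 | 558720.00
Σ | 7310.00 |  |  | 3155.00 | 840410.00
x_c = 3155.00 / 7310.00 = 0.43 in
y_c = 840410.00 / 7310.00 = 114.97 in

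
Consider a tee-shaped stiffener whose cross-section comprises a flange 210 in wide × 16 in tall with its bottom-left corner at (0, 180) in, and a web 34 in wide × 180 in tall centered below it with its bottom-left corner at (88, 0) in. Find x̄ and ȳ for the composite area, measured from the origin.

web: A = 34 × 180 = 6120.00, centroid at (105.00, 90.00).
flange: A = 210 × 16 = 3360.00, centroid at (105.00, 188.00).
ΣA = 9480.00 in², ΣAx̄ = 995400.00 in³, ΣAȳ = 1182480.00 in³.
x̄ = 995400.00/9480.00 = 105.00 in; ȳ = 1182480.00/9480.00 = 124.73 in.

x̄ = 105.00 in, ȳ = 124.73 in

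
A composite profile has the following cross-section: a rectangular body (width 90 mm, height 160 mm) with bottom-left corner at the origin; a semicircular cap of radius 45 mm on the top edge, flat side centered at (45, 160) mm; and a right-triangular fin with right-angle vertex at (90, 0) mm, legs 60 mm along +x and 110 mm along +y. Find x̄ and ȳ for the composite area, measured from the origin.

Part | A | x̄ᵢ | ȳᵢ | A·x̄ᵢ | A·ȳᵢ
rectangular body | 14400.00 | 45.00 | 80.00 | 648000.00 | 1152000.00
semicircular top | 3180.86 | 45.00 | 179.10 | 143138.82 | 569688.01
triangular fin | 3300.00 | 110.00 | 36.67 | 363000.00 | 121000.00
Σ | 20880.86 |  |  | 1154138.82 | 1842688.01
x̄ = 1154138.82 / 20880.86 = 55.27 mm
ȳ = 1842688.01 / 20880.86 = 88.25 mm

x̄ = 55.27 mm, ȳ = 88.25 mm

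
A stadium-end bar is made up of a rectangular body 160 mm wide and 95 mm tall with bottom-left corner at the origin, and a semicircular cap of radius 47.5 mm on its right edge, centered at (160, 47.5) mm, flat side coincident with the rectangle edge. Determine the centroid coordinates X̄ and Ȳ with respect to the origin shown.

X̄ = 98.94 mm, Ȳ = 47.50 mm

rectangular body: A = 160 × 95 = 15200.00, centroid at (80.00, 47.50).
semicircular end: A = ½π·47.5² = 3544.11, centroid at (180.16, 47.50).
ΣA = 18744.11 mm², ΣAX̄ = 1854505.39 mm³, ΣAȲ = 890345.19 mm³.
X̄ = 1854505.39/18744.11 = 98.94 mm; Ȳ = 890345.19/18744.11 = 47.50 mm.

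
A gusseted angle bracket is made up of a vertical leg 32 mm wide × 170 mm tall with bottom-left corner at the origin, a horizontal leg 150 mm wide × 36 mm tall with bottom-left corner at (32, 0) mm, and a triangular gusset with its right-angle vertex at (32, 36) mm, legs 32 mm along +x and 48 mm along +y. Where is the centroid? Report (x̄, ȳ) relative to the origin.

x̄ = 60.10 mm, ȳ = 51.65 mm

vertical leg: A = 32 × 170 = 5440.00, centroid at (16.00, 85.00).
horizontal leg: A = 150 × 36 = 5400.00, centroid at (107.00, 18.00).
gusset: A = ½·32·48 = 768.00, centroid at (42.67, 52.00).
ΣA = 11608.00 mm², ΣAx̄ = 697608.00 mm³, ΣAȳ = 599536.00 mm³.
x̄ = 697608.00/11608.00 = 60.10 mm; ȳ = 599536.00/11608.00 = 51.65 mm.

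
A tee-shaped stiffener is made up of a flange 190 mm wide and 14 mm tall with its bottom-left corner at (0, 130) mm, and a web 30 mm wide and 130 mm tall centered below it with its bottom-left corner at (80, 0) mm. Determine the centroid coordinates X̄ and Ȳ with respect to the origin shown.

X̄ = 95.00 mm, Ȳ = 94.20 mm

web: A = 30 × 130 = 3900.00, centroid at (95.00, 65.00).
flange: A = 190 × 14 = 2660.00, centroid at (95.00, 137.00).
ΣA = 6560.00 mm², ΣAX̄ = 623200.00 mm³, ΣAȲ = 617920.00 mm³.
X̄ = 623200.00/6560.00 = 95.00 mm; Ȳ = 617920.00/6560.00 = 94.20 mm.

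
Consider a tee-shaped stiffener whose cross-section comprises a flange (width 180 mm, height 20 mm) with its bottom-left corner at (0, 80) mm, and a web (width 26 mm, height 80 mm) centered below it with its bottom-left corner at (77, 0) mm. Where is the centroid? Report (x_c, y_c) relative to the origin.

x_c = 90.00 mm, y_c = 71.69 mm

Part | A | x̄ᵢ | ȳᵢ | A·x̄ᵢ | A·ȳᵢ
web | 2080.00 | 90.00 | 40.00 | 187200.00 | 83200.00
flange | 3600.00 | 90.00 | 90.00 | 324000.00 | 324000.00
Σ | 5680.00 |  |  | 511200.00 | 407200.00
x_c = 511200.00 / 5680.00 = 90.00 mm
y_c = 407200.00 / 5680.00 = 71.69 mm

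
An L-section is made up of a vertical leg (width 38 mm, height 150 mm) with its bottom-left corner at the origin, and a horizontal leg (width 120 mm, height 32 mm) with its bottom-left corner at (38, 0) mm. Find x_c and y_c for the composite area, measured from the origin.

x_c = 50.80 mm, y_c = 51.25 mm

vertical leg: A = 38 × 150 = 5700.00, centroid at (19.00, 75.00).
horizontal leg: A = 120 × 32 = 3840.00, centroid at (98.00, 16.00).
ΣA = 9540.00 mm²
ΣAx_c = (5700.00)(19.00) + (3840.00)(98.00) = 484620.00 mm³
ΣAy_c = (5700.00)(75.00) + (3840.00)(16.00) = 488940.00 mm³
x_c = 484620.00 / 9540.00 = 50.80 mm
y_c = 488940.00 / 9540.00 = 51.25 mm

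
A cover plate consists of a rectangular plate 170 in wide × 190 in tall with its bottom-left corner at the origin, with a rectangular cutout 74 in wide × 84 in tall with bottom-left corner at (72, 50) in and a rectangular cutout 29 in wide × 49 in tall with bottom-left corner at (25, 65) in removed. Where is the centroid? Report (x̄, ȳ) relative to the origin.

x̄ = 81.57 in, ȳ = 96.07 in

plate: A = 170 × 190 = 32300.00, centroid at (85.00, 95.00).
hole 1: A = −(74 × 84) = -6216.00, centroid at (109.00, 92.00).
hole 2: A = −(29 × 49) = -1421.00, centroid at (39.50, 89.50).
ΣA = 24663.00 in², ΣAx̄ = 2011826.50 in³, ΣAȳ = 2369448.50 in³.
x̄ = 2011826.50/24663.00 = 81.57 in; ȳ = 2369448.50/24663.00 = 96.07 in.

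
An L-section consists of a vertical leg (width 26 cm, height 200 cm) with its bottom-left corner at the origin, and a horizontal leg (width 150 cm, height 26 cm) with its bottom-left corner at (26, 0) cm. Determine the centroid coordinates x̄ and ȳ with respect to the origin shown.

vertical leg: A = 26 × 200 = 5200.00, centroid at (13.00, 100.00).
horizontal leg: A = 150 × 26 = 3900.00, centroid at (101.00, 13.00).
ΣA = 9100.00 cm²
ΣAx̄ = (5200.00)(13.00) + (3900.00)(101.00) = 461500.00 cm³
ΣAȳ = (5200.00)(100.00) + (3900.00)(13.00) = 570700.00 cm³
x̄ = 461500.00 / 9100.00 = 50.71 cm
ȳ = 570700.00 / 9100.00 = 62.71 cm

x̄ = 50.71 cm, ȳ = 62.71 cm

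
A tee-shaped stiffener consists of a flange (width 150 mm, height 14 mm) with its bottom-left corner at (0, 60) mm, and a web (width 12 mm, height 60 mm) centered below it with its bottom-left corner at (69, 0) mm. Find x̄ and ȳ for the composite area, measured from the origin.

Part | A | x̄ᵢ | ȳᵢ | A·x̄ᵢ | A·ȳᵢ
web | 720.00 | 75.00 | 30.00 | 54000.00 | 21600.00
flange | 2100.00 | 75.00 | 67.00 | 157500.00 | 140700.00
Σ | 2820.00 |  |  | 211500.00 | 162300.00
x̄ = 211500.00 / 2820.00 = 75.00 mm
ȳ = 162300.00 / 2820.00 = 57.55 mm

x̄ = 75.00 mm, ȳ = 57.55 mm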